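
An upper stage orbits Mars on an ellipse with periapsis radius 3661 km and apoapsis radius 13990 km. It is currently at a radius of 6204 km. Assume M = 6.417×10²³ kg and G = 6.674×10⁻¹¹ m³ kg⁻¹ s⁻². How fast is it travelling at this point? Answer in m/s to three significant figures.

μ = GM = 6.674×10⁻¹¹ × 6.417×10²³ = 4.283×10¹³ m³/s².
Semi-major axis a = (r_p + r_a)/2 = 8825.5 km = 8.826×10⁶ m.
Vis-viva: v² = μ(2/r − 1/a) = 4.283×10¹³ × (3.224×10⁻⁷ − 1.133×10⁻⁷) = 8.954×10⁶ m²/s².
v = 2992 m/s.

v ≈ 2990 m/s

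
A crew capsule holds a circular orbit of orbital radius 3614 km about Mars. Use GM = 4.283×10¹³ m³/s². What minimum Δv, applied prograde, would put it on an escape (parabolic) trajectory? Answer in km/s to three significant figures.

r = 3614 km = 3.614×10⁶ m.
Circular speed v_c = √(μ/r) = 3443 m/s.
Escape speed v_esc = √(2μ/r) = √2 × v_c = 4868 m/s.
Δv = v_esc − v_c = 1426 m/s = 1.426 km/s.

Δv ≈ 1.43 km/s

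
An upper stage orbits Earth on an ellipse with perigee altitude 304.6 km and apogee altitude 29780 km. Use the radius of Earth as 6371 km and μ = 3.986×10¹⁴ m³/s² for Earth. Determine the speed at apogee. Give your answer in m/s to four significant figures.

r_p = 6371 + 304.6 = 6675.6 km = 6.6756×10⁶ m.
r_a = 6371 + 29780 = 36151 km = 3.6151×10⁷ m.
Semi-major axis a = (r_p + r_a)/2 = 21413 km = 2.141×10⁷ m.
Vis-viva: v² = μ(2/r − 1/a) = 3.986×10¹⁴ × (5.532×10⁻⁸ − 4.670×10⁻⁸) = 3.437×10⁶ m²/s².
v = 1854 m/s.

v ≈ 1854 m/s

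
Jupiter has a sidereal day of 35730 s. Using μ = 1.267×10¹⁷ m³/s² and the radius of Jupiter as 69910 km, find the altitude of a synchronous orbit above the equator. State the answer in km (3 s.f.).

h_sync ≈ 90100 km

A synchronous orbit has period T, so by Kepler's third law a = (μT²/4π²)^(1/3).
μT²/4π² = 1.267×10¹⁷ × (3.573×10⁴)² / 39.48 = 4.097×10²⁴ m³.
a = 1.600×10⁸ m = 1.6002×10⁵ km.
Altitude h = a − R = 1.6002×10⁵ − 69910 = 90105 km.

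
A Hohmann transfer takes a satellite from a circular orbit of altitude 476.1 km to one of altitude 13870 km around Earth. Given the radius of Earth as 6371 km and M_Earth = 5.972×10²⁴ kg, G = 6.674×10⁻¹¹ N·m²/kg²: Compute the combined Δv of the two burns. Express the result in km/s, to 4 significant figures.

μ = GM = 6.674×10⁻¹¹ × 5.972×10²⁴ = 3.986×10¹⁴ m³/s².
r₁ = 6371 + 476.1 = 6847.1 km = 6.8471×10⁶ m.
r₂ = 6371 + 13870 = 20241 km = 2.0241×10⁷ m.
Transfer ellipse a_t = (r₁ + r₂)/2 = 1.354×10⁷ m.
At r₁: circular v_c1 = √(μ/r₁) = 7630 m/s; transfer-perigee v_p = √[μ(2/r₁ − 1/a_t)] = 9327 m/s.
Δv₁ = v_p − v_c1 = 1697 m/s.
At r₂: circular v_c2 = √(μ/r₂) = 4437 m/s; transfer-apogee v_a = √[μ(2/r₂ − 1/a_t)] = 3155 m/s.
Δv₂ = v_c2 − v_a = 1282 m/s.
Total Δv = Δv₁ + Δv₂ = 2980 m/s = 2.980 km/s.

Δv_total ≈ 2.980 km/s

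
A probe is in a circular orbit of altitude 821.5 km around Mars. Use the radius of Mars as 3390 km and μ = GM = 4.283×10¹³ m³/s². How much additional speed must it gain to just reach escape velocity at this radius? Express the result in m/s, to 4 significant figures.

r = 3390 + 821.5 = 4211.5 km = 4.2115×10⁶ m.
Circular speed v_c = √(μ/r) = 3189 m/s.
Escape speed v_esc = √(2μ/r) = √2 × v_c = 4510 m/s.
Δv = v_esc − v_c = 1321 m/s.

Δv ≈ 1321 m/s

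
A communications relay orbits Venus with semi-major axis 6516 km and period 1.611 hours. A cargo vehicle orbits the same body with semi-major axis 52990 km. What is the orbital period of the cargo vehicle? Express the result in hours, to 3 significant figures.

Kepler's third law: T² ∝ a³, so T₂ = T₁ (a₂/a₁)^(3/2).
a₂/a₁ = 8.132, (a₂/a₁)^(3/2) = 23.19.
T₂ = 1.611 × 23.19 = 37.36 hours.

T₂ ≈ 37.4 hours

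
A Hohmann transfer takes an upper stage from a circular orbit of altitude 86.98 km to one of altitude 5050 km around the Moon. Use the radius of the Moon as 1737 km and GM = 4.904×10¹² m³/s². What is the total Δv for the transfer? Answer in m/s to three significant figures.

r₁ = 1737 + 86.98 = 1824.0 km = 1.8240×10⁶ m.
r₂ = 1737 + 5050 = 6787.0 km = 6.7870×10⁶ m.
Transfer ellipse a_t = (r₁ + r₂)/2 = 4.305×10⁶ m.
At r₁: circular v_c1 = √(μ/r₁) = 1640 m/s; transfer-perilune v_p = √[μ(2/r₁ − 1/a_t)] = 2059 m/s.
Δv₁ = v_p − v_c1 = 419.0 m/s.
At r₂: circular v_c2 = √(μ/r₂) = 850.0 m/s; transfer-apolune v_a = √[μ(2/r₂ − 1/a_t)] = 553.3 m/s.
Δv₂ = v_c2 − v_a = 296.8 m/s.
Total Δv = Δv₁ + Δv₂ = 715.8 m/s.

Δv_total ≈ 716 m/s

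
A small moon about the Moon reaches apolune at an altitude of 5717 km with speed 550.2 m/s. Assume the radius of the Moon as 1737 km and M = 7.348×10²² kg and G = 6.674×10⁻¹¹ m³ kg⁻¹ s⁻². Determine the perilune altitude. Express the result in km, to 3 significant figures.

perilune altitude ≈ 490 km

μ = GM = 6.674×10⁻¹¹ × 7.348×10²² = 4.904×10¹² m³/s².
r_a = 1737 + 5717 = 7454.0 km = 7.454×10⁶ m.
Specific energy ε = v²/2 − μ/r = -5.065×10⁵ J/kg, so a = −μ/(2ε) = 4.841×10⁶ m.
The apsides satisfy r_p + r_a = 2a, so the perilune radius is 2a − r_a = 2.227×10⁶ m = 2227.3 km.
Perilune altitude = 2227.3 − 1737 = 490.30 km.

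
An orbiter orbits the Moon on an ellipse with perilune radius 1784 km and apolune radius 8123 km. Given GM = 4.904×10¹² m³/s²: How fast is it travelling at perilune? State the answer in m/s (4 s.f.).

v ≈ 2123 m/s

Semi-major axis a = (r_p + r_a)/2 = 4953.5 km = 4.954×10⁶ m.
Vis-viva: v² = μ(2/r − 1/a) = 4.904×10¹² × (1.121×10⁻⁶ − 2.019×10⁻⁷) = 4.508×10⁶ m²/s².
v = 2123 m/s.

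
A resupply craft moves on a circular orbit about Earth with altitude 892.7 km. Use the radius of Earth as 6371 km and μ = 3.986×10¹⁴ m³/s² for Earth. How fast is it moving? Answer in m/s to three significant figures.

v ≈ 7410 m/s

r = 6371 + 892.7 = 7263.7 km = 7.2637×10⁶ m.
For a circular orbit v = √(μ/r) = √(3.986×10¹⁴ / 7.264×10⁶) = √(5.488×10⁷) = 7408 m/s.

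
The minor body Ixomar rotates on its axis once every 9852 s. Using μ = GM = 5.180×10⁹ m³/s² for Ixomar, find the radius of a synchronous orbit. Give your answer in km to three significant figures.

r_sync ≈ 234 km

A synchronous orbit has period T, so by Kepler's third law a = (μT²/4π²)^(1/3).
μT²/4π² = 5.180×10⁹ × (9.852×10³)² / 39.48 = 1.274×10¹⁶ m³.
a = 2.335×10⁵ m = 233.53 km.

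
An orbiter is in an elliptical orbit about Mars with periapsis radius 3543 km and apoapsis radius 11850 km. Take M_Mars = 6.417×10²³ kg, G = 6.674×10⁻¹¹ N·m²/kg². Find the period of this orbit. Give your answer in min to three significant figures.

T ≈ 342 min

μ = GM = 6.674×10⁻¹¹ × 6.417×10²³ = 4.283×10¹³ m³/s².
Semi-major axis a = (r_p + r_a)/2 = (3543.0 + 11850)/2 = 7696.5 km = 7.696×10⁶ m.
By Kepler's third law T = 2π√(a³/μ) = 2π × 3.263×10³ = 2.050×10⁴ s.
= 341.7 min.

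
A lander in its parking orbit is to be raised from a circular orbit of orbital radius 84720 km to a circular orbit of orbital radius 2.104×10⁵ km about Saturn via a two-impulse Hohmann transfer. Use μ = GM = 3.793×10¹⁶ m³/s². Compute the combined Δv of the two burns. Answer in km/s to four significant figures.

r₁ = 84720 km = 8.472×10⁷ m.
r₂ = 2.104×10⁵ km = 2.104×10⁸ m.
Transfer ellipse a_t = (r₁ + r₂)/2 = 1.476×10⁸ m.
At r₁: circular v_c1 = √(μ/r₁) = 21160 m/s; transfer-perikrone v_p = √[μ(2/r₁ − 1/a_t)] = 25270 m/s.
Δv₁ = v_p − v_c1 = 4107 m/s.
At r₂: circular v_c2 = √(μ/r₂) = 13430 m/s; transfer-apokrone v_a = √[μ(2/r₂ − 1/a_t)] = 10170 m/s.
Δv₂ = v_c2 − v_a = 3253 m/s.
Total Δv = Δv₁ + Δv₂ = 7360 m/s = 7.360 km/s.

Δv_total ≈ 7.360 km/s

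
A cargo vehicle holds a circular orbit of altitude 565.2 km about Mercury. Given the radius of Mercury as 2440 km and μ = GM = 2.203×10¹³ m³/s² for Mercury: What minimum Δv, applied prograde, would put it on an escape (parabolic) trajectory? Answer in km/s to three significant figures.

Δv ≈ 1.12 km/s

r = 2440 + 565.2 = 3005.2 km = 3.0052×10⁶ m.
Circular speed v_c = √(μ/r) = 2708 m/s.
Escape speed v_esc = √(2μ/r) = √2 × v_c = 3829 m/s.
Δv = v_esc − v_c = 1121 m/s = 1.121 km/s.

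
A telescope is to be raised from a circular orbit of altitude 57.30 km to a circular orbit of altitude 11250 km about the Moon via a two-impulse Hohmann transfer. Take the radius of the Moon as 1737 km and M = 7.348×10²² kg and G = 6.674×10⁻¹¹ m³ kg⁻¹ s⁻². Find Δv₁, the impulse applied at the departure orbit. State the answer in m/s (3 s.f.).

Δv ≈ 538 m/s

μ = GM = 6.674×10⁻¹¹ × 7.348×10²² = 4.904×10¹² m³/s².
r₁ = 1737 + 57.30 = 1794.3 km = 1.7943×10⁶ m.
r₂ = 1737 + 11250 = 12987 km = 1.2987×10⁷ m.
Transfer ellipse a_t = (r₁ + r₂)/2 = 7.391×10⁶ m.
At r₁: circular v_c1 = √(μ/r₁) = 1653 m/s; transfer-perilune v_p = √[μ(2/r₁ − 1/a_t)] = 2192 m/s.
Δv₁ = v_p − v_c1 = 538.3 m/s.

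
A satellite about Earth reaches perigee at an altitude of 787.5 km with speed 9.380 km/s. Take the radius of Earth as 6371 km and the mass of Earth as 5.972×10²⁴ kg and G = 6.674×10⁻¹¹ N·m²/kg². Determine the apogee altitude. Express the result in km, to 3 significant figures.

μ = GM = 6.674×10⁻¹¹ × 5.972×10²⁴ = 3.986×10¹⁴ m³/s².
r_p = 6371 + 787.5 = 7158.5 km = 7.158×10⁶ m.
Specific energy ε = v²/2 − μ/r = -1.169×10⁷ J/kg, so a = −μ/(2ε) = 1.705×10⁷ m.
The apsides satisfy r_p + r_a = 2a, so the apogee radius is 2a − r_p = 2.695×10⁷ m = 26949 km.
Apogee altitude = 26949 − 6371 = 20578 km.

apogee altitude ≈ 20600 km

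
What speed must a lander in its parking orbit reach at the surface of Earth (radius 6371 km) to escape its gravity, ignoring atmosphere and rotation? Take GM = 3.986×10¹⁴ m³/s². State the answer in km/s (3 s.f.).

r = R = 6.371×10⁶ m.
Escape speed v_esc = √(2μ/r) = √(2 × 3.986×10¹⁴ / 6.371×10⁶) = √(1.251×10⁸) = 11190 m/s.
= 11.19 km/s.

v_esc ≈ 11.2 km/s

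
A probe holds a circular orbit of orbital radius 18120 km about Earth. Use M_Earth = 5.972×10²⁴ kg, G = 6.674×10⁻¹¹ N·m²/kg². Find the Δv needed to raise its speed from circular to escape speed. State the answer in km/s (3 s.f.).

Δv ≈ 1.94 km/s

μ = GM = 6.674×10⁻¹¹ × 5.972×10²⁴ = 3.986×10¹⁴ m³/s².
r = 18120 km = 1.812×10⁷ m.
Circular speed v_c = √(μ/r) = 4690 m/s.
Escape speed v_esc = √(2μ/r) = √2 × v_c = 6633 m/s.
Δv = v_esc − v_c = 1943 m/s = 1.943 km/s.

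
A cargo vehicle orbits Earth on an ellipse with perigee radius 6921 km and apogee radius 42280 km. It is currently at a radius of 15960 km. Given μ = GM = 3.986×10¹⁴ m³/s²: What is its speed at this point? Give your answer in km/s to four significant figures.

Semi-major axis a = (r_p + r_a)/2 = 24600 km = 2.460×10⁷ m.
Vis-viva: v² = μ(2/r − 1/a) = 3.986×10¹⁴ × (1.253×10⁻⁷ − 4.065×10⁻⁸) = 3.375×10⁷ m²/s².
v = 5809 m/s = 5.809 km/s.

v ≈ 5.809 km/s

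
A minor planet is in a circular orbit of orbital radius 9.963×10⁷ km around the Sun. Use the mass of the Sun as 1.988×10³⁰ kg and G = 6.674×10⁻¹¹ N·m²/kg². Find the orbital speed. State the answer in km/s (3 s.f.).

v ≈ 36.5 km/s

μ = GM = 6.674×10⁻¹¹ × 1.988×10³⁰ = 1.327×10²⁰ m³/s².
r = 9.963×10⁷ km = 9.963×10¹⁰ m.
For a circular orbit v = √(μ/r) = √(1.327×10²⁰ / 9.963×10¹⁰) = √(1.332×10⁹) = 36490 m/s.
That is 36.49 km/s.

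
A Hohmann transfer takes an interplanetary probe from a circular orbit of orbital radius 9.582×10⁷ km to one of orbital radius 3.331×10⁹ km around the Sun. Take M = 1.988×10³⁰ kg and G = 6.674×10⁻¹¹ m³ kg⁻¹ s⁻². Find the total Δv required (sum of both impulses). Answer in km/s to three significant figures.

μ = GM = 6.674×10⁻¹¹ × 1.988×10³⁰ = 1.327×10²⁰ m³/s².
r₁ = 9.582×10⁷ km = 9.582×10¹⁰ m.
r₂ = 3.331×10⁹ km = 3.331×10¹² m.
Transfer ellipse a_t = (r₁ + r₂)/2 = 1.713×10¹² m.
At r₁: circular v_c1 = √(μ/r₁) = 37210 m/s; transfer-perihelion v_p = √[μ(2/r₁ − 1/a_t)] = 51880 m/s.
Δv₁ = v_p − v_c1 = 14670 m/s.
At r₂: circular v_c2 = √(μ/r₂) = 6311 m/s; transfer-aphelion v_a = √[μ(2/r₂ − 1/a_t)] = 1492 m/s.
Δv₂ = v_c2 − v_a = 4819 m/s.
Total Δv = Δv₁ + Δv₂ = 19490 m/s = 19.49 km/s.

Δv_total ≈ 19.5 km/s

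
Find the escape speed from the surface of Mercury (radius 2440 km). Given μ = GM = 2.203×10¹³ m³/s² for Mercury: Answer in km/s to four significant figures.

r = R = 2.440×10⁶ m.
Escape speed v_esc = √(2μ/r) = √(2 × 2.203×10¹³ / 2.440×10⁶) = √(1.806×10⁷) = 4249 m/s.
= 4.249 km/s.

v_esc ≈ 4.249 km/s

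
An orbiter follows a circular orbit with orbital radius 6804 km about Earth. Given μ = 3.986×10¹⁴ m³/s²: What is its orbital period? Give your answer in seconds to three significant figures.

r = 6804 km = 6.804×10⁶ m.
Kepler's third law: T = 2π√(r³/μ) = 2π√((6.804×10⁶)³ / 3.986×10¹⁴).
r³/μ = 7.902×10⁵ s², so T = 2π × 8.890×10² = 5.585×10³ s.

T ≈ 5590 seconds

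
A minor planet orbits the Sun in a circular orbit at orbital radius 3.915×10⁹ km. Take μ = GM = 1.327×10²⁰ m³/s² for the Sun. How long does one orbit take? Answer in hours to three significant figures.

r = 3.915×10⁹ km = 3.915×10¹² m.
Kepler's third law: T = 2π√(r³/μ) = 2π√((3.915×10¹²)³ / 1.327×10²⁰).
r³/μ = 4.522×10¹⁷ s², so T = 2π × 6.725×10⁸ = 4.225×10⁹ s.
Converting: 4.225×10⁹ s ÷ 3600 = 1.174×10⁶ hours.

T ≈ 1170000 hours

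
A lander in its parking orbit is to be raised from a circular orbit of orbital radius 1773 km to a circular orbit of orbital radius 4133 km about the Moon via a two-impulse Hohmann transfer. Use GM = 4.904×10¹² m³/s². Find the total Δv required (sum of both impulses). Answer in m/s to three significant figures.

r₁ = 1773 km = 1.773×10⁶ m.
r₂ = 4133 km = 4.133×10⁶ m.
Transfer ellipse a_t = (r₁ + r₂)/2 = 2.953×10⁶ m.
At r₁: circular v_c1 = √(μ/r₁) = 1663 m/s; transfer-perilune v_p = √[μ(2/r₁ − 1/a_t)] = 1968 m/s.
Δv₁ = v_p − v_c1 = 304.4 m/s.
At r₂: circular v_c2 = √(μ/r₂) = 1089 m/s; transfer-apolune v_a = √[μ(2/r₂ − 1/a_t)] = 844.0 m/s.
Δv₂ = v_c2 − v_a = 245.2 m/s.
Total Δv = Δv₁ + Δv₂ = 549.7 m/s.

Δv_total ≈ 550 m/s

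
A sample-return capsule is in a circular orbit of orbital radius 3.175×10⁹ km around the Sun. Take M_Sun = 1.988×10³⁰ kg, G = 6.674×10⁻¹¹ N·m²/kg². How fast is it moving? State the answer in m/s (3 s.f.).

μ = GM = 6.674×10⁻¹¹ × 1.988×10³⁰ = 1.327×10²⁰ m³/s².
r = 3.175×10⁹ km = 3.175×10¹² m.
For a circular orbit v = √(μ/r) = √(1.327×10²⁰ / 3.175×10¹²) = √(4.179×10⁷) = 6464 m/s.

v ≈ 6460 m/s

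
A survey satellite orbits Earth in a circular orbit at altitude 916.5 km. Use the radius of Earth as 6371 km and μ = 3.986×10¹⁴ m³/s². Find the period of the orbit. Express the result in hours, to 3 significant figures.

r = 6371 + 916.5 = 7287.5 km = 7.2875×10⁶ m.
Kepler's third law: T = 2π√(r³/μ) = 2π√((7.288×10⁶)³ / 3.986×10¹⁴).
r³/μ = 9.710×10⁵ s², so T = 2π × 9.854×10² = 6.191×10³ s.
Converting: 6.191×10³ s ÷ 3600 = 1.720 hours.

T ≈ 1.72 hours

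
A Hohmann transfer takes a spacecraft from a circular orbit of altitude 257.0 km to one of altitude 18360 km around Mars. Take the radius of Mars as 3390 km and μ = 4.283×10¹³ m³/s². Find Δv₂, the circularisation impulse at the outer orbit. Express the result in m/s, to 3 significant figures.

Δv ≈ 651 m/s

r₁ = 3390 + 257.0 = 3647.0 km = 3.6470×10⁶ m.
r₂ = 3390 + 18360 = 21750 km = 2.1750×10⁷ m.
Transfer ellipse a_t = (r₁ + r₂)/2 = 1.270×10⁷ m.
At r₁: circular v_c1 = √(μ/r₁) = 3427 m/s; transfer-periapsis v_p = √[μ(2/r₁ − 1/a_t)] = 4485 m/s.
At r₂: circular v_c2 = √(μ/r₂) = 1403 m/s; transfer-apoapsis v_a = √[μ(2/r₂ − 1/a_t)] = 752.0 m/s.
Δv₂ = v_c2 − v_a = 651.2 m/s.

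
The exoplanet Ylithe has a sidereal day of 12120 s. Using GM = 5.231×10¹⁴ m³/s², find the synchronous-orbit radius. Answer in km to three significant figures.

r_sync ≈ 12500 km

A synchronous orbit has period T, so by Kepler's third law a = (μT²/4π²)^(1/3).
μT²/4π² = 5.231×10¹⁴ × (1.212×10⁴)² / 39.48 = 1.946×10²¹ m³.
a = 1.249×10⁷ m = 12486 km.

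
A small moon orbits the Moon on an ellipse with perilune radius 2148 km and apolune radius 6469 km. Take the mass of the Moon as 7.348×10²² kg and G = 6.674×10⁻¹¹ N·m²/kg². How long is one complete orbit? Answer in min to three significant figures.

μ = GM = 6.674×10⁻¹¹ × 7.348×10²² = 4.904×10¹² m³/s².
Semi-major axis a = (r_p + r_a)/2 = (2148.0 + 6469.0)/2 = 4308.5 km = 4.308×10⁶ m.
By Kepler's third law T = 2π√(a³/μ) = 2π × 4.038×10³ = 2.537×10⁴ s.
= 422.9 min.

T ≈ 423 min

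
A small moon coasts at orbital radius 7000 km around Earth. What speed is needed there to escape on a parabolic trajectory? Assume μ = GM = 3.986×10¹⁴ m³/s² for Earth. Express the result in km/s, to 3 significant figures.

v_esc ≈ 10.7 km/s

r = 7000 km = 7.000×10⁶ m.
Escape speed v_esc = √(2μ/r) = √(2 × 3.986×10¹⁴ / 7.000×10⁶) = √(1.139×10⁸) = 10670 m/s.
= 10.67 km/s.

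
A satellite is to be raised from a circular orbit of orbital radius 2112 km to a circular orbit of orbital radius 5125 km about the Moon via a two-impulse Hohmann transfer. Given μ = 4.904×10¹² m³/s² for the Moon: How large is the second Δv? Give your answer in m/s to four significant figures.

Δv ≈ 230.9 m/s

r₁ = 2112 km = 2.112×10⁶ m.
r₂ = 5125 km = 5.125×10⁶ m.
Transfer ellipse a_t = (r₁ + r₂)/2 = 3.618×10⁶ m.
At r₁: circular v_c1 = √(μ/r₁) = 1524 m/s; transfer-perilune v_p = √[μ(2/r₁ − 1/a_t)] = 1813 m/s.
At r₂: circular v_c2 = √(μ/r₂) = 978.2 m/s; transfer-apolune v_a = √[μ(2/r₂ − 1/a_t)] = 747.3 m/s.
Δv₂ = v_c2 − v_a = 230.9 m/s.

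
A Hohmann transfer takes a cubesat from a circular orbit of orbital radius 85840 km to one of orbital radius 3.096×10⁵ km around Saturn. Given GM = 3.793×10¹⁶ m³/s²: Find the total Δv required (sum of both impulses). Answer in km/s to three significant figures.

Δv_total ≈ 9.06 km/s

r₁ = 85840 km = 8.584×10⁷ m.
r₂ = 3.096×10⁵ km = 3.096×10⁸ m.
Transfer ellipse a_t = (r₁ + r₂)/2 = 1.977×10⁸ m.
At r₁: circular v_c1 = √(μ/r₁) = 21020 m/s; transfer-perikrone v_p = √[μ(2/r₁ − 1/a_t)] = 26300 m/s.
Δv₁ = v_p − v_c1 = 5283 m/s.
At r₂: circular v_c2 = √(μ/r₂) = 11070 m/s; transfer-apokrone v_a = √[μ(2/r₂ − 1/a_t)] = 7293 m/s.
Δv₂ = v_c2 − v_a = 3775 m/s.
Total Δv = Δv₁ + Δv₂ = 9059 m/s = 9.059 km/s.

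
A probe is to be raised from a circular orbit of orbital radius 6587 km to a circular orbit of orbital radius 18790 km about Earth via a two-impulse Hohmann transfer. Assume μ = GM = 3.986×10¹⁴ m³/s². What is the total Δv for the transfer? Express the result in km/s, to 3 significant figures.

r₁ = 6587 km = 6.587×10⁶ m.
r₂ = 18790 km = 1.879×10⁷ m.
Transfer ellipse a_t = (r₁ + r₂)/2 = 1.269×10⁷ m.
At r₁: circular v_c1 = √(μ/r₁) = 7779 m/s; transfer-perigee v_p = √[μ(2/r₁ − 1/a_t)] = 9466 m/s.
Δv₁ = v_p − v_c1 = 1687 m/s.
At r₂: circular v_c2 = √(μ/r₂) = 4606 m/s; transfer-apogee v_a = √[μ(2/r₂ − 1/a_t)] = 3319 m/s.
Δv₂ = v_c2 − v_a = 1287 m/s.
Total Δv = Δv₁ + Δv₂ = 2975 m/s = 2.975 km/s.

Δv_total ≈ 2.97 km/s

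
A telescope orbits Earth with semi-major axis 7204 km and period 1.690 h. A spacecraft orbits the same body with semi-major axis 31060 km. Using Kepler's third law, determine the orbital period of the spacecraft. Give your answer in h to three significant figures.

T₂ ≈ 15.1 h

Kepler's third law: T² ∝ a³, so T₂ = T₁ (a₂/a₁)^(3/2).
a₂/a₁ = 4.311, (a₂/a₁)^(3/2) = 8.952.
T₂ = 1.690 × 8.952 = 15.13 h.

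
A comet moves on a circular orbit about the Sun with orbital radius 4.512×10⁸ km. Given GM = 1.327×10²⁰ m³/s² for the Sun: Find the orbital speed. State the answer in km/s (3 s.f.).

r = 4.512×10⁸ km = 4.512×10¹¹ m.
For a circular orbit v = √(μ/r) = √(1.327×10²⁰ / 4.512×10¹¹) = √(2.941×10⁸) = 17150 m/s.
That is 17.15 km/s.

v ≈ 17.1 km/s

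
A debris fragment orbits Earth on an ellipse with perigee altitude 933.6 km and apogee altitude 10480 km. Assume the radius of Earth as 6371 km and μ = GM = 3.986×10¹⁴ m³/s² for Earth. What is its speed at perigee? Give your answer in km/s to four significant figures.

v ≈ 8.725 km/s

r_p = 6371 + 933.6 = 7304.6 km = 7.3046×10⁶ m.
r_a = 6371 + 10480 = 16851 km = 1.6851×10⁷ m.
Semi-major axis a = (r_p + r_a)/2 = 12078 km = 1.208×10⁷ m.
Vis-viva: v² = μ(2/r − 1/a) = 3.986×10¹⁴ × (2.738×10⁻⁷ − 8.280×10⁻⁸) = 7.613×10⁷ m²/s².
v = 8725 m/s = 8.725 km/s.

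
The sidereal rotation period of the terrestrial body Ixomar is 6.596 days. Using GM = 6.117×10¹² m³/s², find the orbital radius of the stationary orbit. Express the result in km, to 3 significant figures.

T = 6.596 days = 5.699×10⁵ s.
A synchronous orbit has period T, so by Kepler's third law a = (μT²/4π²)^(1/3).
μT²/4π² = 6.117×10¹² × (5.699×10⁵)² / 39.48 = 5.032×10²² m³.
a = 3.692×10⁷ m = 36920 km.

r_sync ≈ 36900 km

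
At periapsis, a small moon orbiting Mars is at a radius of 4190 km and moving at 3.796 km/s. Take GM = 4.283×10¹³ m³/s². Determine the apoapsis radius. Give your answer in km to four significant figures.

apoapsis radius ≈ 10010 km

r_p = 4.190×10⁶ m.
Specific energy ε = v²/2 − μ/r = -3.017×10⁶ J/kg, so a = −μ/(2ε) = 7.098×10⁶ m.
The apsides satisfy r_p + r_a = 2a, so the apoapsis radius is 2a − r_p = 1.001×10⁷ m = 10006 km.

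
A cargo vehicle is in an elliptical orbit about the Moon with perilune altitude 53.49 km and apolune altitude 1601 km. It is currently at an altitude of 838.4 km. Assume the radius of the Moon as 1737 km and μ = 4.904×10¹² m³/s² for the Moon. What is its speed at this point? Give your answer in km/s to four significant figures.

v ≈ 1.377 km/s

r_p = 1737 + 53.49 = 1790.5 km = 1.7905×10⁶ m.
r_a = 1737 + 1601 = 3338.0 km = 3.3380×10⁶ m.
r = 1737 + 838.4 = 2575.4 km = 2.575×10⁶ m.
Semi-major axis a = (r_p + r_a)/2 = 2564.2 km = 2.564×10⁶ m.
Vis-viva: v² = μ(2/r − 1/a) = 4.904×10¹² × (7.766×10⁻⁷ − 3.900×10⁻⁷) = 1.896×10⁶ m²/s².
v = 1377 m/s = 1.377 km/s.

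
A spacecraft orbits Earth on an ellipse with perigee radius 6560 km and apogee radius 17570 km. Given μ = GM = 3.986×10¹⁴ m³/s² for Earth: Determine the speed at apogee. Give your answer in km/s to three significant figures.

Semi-major axis a = (r_p + r_a)/2 = 12065 km = 1.206×10⁷ m.
Vis-viva: v² = μ(2/r − 1/a) = 3.986×10¹⁴ × (1.138×10⁻⁷ − 8.288×10⁻⁸) = 1.234×10⁷ m²/s².
v = 3512 m/s = 3.512 km/s.

v ≈ 3.51 km/s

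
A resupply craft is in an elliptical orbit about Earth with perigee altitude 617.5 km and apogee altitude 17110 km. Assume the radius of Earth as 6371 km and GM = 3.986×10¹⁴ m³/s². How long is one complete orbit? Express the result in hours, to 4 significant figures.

r_p = 6371 + 617.5 = 6988.5 km = 6.9885×10⁶ m.
r_a = 6371 + 17110 = 23481 km = 2.3481×10⁷ m.
Semi-major axis a = (r_p + r_a)/2 = (6988.5 + 23481)/2 = 15235 km = 1.523×10⁷ m.
By Kepler's third law T = 2π√(a³/μ) = 2π × 2.978×10³ = 1.871×10⁴ s.
= 5.198 hours.

T ≈ 5.198 hours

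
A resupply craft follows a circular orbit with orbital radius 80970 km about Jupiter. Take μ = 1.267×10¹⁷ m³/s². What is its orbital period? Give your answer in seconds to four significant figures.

r = 80970 km = 8.097×10⁷ m.
Kepler's third law: T = 2π√(r³/μ) = 2π√((8.097×10⁷)³ / 1.267×10¹⁷).
r³/μ = 4.190×10⁶ s², so T = 2π × 2.047×10³ = 1.286×10⁴ s.

T ≈ 12860 seconds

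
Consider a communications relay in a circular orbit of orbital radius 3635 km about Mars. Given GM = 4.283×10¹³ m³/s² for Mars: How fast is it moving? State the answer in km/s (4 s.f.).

v ≈ 3.433 km/s

r = 3635 km = 3.635×10⁶ m.
For a circular orbit v = √(μ/r) = √(4.283×10¹³ / 3.635×10⁶) = √(1.178×10⁷) = 3433 m/s.
That is 3.433 km/s.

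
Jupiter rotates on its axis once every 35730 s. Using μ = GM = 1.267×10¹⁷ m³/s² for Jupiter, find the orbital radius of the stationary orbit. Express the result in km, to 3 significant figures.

A synchronous orbit has period T, so by Kepler's third law a = (μT²/4π²)^(1/3).
μT²/4π² = 1.267×10¹⁷ × (3.573×10⁴)² / 39.48 = 4.097×10²⁴ m³.
a = 1.600×10⁸ m = 1.6002×10⁵ km.

r_sync ≈ 1.60×10⁵ km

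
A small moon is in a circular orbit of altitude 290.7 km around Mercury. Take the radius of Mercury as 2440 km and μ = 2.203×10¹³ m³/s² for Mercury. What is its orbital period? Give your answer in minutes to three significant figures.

T ≈ 101 minutes

r = 2440 + 290.7 = 2730.7 km = 2.7307×10⁶ m.
Kepler's third law: T = 2π√(r³/μ) = 2π√((2.731×10⁶)³ / 2.203×10¹³).
r³/μ = 9.243×10⁵ s², so T = 2π × 9.614×10² = 6.041×10³ s.
Converting: 6.041×10³ s ÷ 60.00 = 100.7 minutes.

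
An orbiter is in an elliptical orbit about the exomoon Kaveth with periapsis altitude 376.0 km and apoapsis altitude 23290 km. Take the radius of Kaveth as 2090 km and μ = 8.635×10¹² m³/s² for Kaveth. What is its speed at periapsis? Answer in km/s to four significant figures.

r_p = 2090 + 376.0 = 2466.0 km = 2.4660×10⁶ m.
r_a = 2090 + 23290 = 25380 km = 2.5380×10⁷ m.
Semi-major axis a = (r_p + r_a)/2 = 13923 km = 1.392×10⁷ m.
Vis-viva: v² = μ(2/r − 1/a) = 8.635×10¹² × (8.110×10⁻⁷ − 7.182×10⁻⁸) = 6.383×10⁶ m²/s².
v = 2526 m/s = 2.526 km/s.

v ≈ 2.526 km/s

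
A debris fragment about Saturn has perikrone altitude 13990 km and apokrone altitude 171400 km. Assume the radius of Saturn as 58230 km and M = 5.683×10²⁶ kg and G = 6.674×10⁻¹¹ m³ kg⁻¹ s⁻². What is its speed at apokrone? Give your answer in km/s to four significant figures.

μ = GM = 6.674×10⁻¹¹ × 5.683×10²⁶ = 3.793×10¹⁶ m³/s².
r_p = 58230 + 13990 = 72220 km = 7.2220×10⁷ m.
r_a = 58230 + 171400 = 229630 km = 2.2963×10⁸ m.
Semi-major axis a = (r_p + r_a)/2 = 1.5092×10⁵ km = 1.509×10⁸ m.
Vis-viva: v² = μ(2/r − 1/a) = 3.793×10¹⁶ × (8.710×10⁻⁹ − 6.626×10⁻⁹) = 7.904×10⁷ m²/s².
v = 8890 m/s = 8.890 km/s.

v ≈ 8.890 km/s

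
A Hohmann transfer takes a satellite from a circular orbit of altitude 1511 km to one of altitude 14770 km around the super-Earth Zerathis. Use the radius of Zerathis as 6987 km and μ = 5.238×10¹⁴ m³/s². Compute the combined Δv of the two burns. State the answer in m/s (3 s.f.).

Δv_total ≈ 2790 m/s

r₁ = 6987 + 1511 = 8498.0 km = 8.4980×10⁶ m.
r₂ = 6987 + 14770 = 21757 km = 2.1757×10⁷ m.
Transfer ellipse a_t = (r₁ + r₂)/2 = 1.513×10⁷ m.
At r₁: circular v_c1 = √(μ/r₁) = 7851 m/s; transfer-periapsis v_p = √[μ(2/r₁ − 1/a_t)] = 9415 m/s.
Δv₁ = v_p − v_c1 = 1564 m/s.
At r₂: circular v_c2 = √(μ/r₂) = 4907 m/s; transfer-apoapsis v_a = √[μ(2/r₂ − 1/a_t)] = 3678 m/s.
Δv₂ = v_c2 − v_a = 1229 m/s.
Total Δv = Δv₁ + Δv₂ = 2794 m/s.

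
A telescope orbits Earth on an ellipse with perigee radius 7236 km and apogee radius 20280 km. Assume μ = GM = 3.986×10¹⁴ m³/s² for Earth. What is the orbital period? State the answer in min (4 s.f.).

Semi-major axis a = (r_p + r_a)/2 = (7236.0 + 20280)/2 = 13758 km = 1.376×10⁷ m.
By Kepler's third law T = 2π√(a³/μ) = 2π × 2.556×10³ = 1.606×10⁴ s.
= 267.7 min.

T ≈ 267.7 min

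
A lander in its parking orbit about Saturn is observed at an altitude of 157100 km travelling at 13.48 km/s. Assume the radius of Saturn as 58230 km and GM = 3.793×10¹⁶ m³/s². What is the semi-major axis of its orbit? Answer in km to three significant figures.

a ≈ 2.22×10⁵ km

r = 58230 + 157100 = 2.1533×10⁵ km = 2.153×10⁸ m.
Vis-viva rearranged: 1/a = 2/r − v²/μ = 9.288×10⁻⁹ − 4.791×10⁻⁹ = 4.497×10⁻⁹ m⁻¹.
a = 2.224×10⁸ m = 2.2235×10⁵ km.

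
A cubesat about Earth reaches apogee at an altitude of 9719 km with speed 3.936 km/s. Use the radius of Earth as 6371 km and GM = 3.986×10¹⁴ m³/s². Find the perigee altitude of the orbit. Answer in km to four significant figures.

perigee altitude ≈ 948.7 km

r_a = 6371 + 9719 = 16090 km = 1.609×10⁷ m.
Specific energy ε = v²/2 − μ/r = -1.703×10⁷ J/kg, so a = −μ/(2ε) = 1.170×10⁷ m.
The apsides satisfy r_p + r_a = 2a, so the perigee radius is 2a − r_a = 7.320×10⁶ m = 7319.7 km.
Perigee altitude = 7319.7 − 6371 = 948.74 km.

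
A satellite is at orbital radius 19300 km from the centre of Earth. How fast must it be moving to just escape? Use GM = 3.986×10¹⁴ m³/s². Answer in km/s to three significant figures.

r = 19300 km = 1.930×10⁷ m.
Escape speed v_esc = √(2μ/r) = √(2 × 3.986×10¹⁴ / 1.930×10⁷) = √(4.131×10⁷) = 6427 m/s.
= 6.427 km/s.

v_esc ≈ 6.43 km/s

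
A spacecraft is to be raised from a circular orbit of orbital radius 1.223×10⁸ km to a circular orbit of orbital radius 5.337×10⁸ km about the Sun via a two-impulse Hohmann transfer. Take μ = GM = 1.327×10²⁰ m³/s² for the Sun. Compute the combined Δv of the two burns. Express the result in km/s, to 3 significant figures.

Δv_total ≈ 15.2 km/s

r₁ = 1.223×10⁸ km = 1.223×10¹¹ m.
r₂ = 5.337×10⁸ km = 5.337×10¹¹ m.
Transfer ellipse a_t = (r₁ + r₂)/2 = 3.280×10¹¹ m.
At r₁: circular v_c1 = √(μ/r₁) = 32940 m/s; transfer-perihelion v_p = √[μ(2/r₁ − 1/a_t)] = 42020 m/s.
Δv₁ = v_p − v_c1 = 9078 m/s.
At r₂: circular v_c2 = √(μ/r₂) = 15770 m/s; transfer-aphelion v_a = √[μ(2/r₂ − 1/a_t)] = 9629 m/s.
Δv₂ = v_c2 − v_a = 6140 m/s.
Total Δv = Δv₁ + Δv₂ = 15220 m/s = 15.22 km/s.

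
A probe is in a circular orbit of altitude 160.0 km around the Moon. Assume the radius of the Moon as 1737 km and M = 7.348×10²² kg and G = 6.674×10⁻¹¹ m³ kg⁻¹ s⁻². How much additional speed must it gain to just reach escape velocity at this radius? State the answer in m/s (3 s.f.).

μ = GM = 6.674×10⁻¹¹ × 7.348×10²² = 4.904×10¹² m³/s².
r = 1737 + 160.0 = 1897.0 km = 1.8970×10⁶ m.
Circular speed v_c = √(μ/r) = 1608 m/s.
Escape speed v_esc = √(2μ/r) = √2 × v_c = 2274 m/s.
Δv = v_esc − v_c = 666.0 m/s.

Δv ≈ 666 m/s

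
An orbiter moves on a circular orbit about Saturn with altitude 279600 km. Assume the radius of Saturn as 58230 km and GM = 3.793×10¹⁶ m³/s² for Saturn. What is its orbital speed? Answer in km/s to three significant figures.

r = 58230 + 279600 = 337830 km = 3.3783×10⁸ m.
For a circular orbit v = √(μ/r) = √(3.793×10¹⁶ / 3.378×10⁸) = √(1.123×10⁸) = 10600 m/s.
That is 10.60 km/s.

v ≈ 10.6 km/s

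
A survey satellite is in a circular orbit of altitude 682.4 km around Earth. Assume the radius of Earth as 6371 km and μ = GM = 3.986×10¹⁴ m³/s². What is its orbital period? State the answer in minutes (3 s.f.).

r = 6371 + 682.4 = 7053.4 km = 7.0534×10⁶ m.
Kepler's third law: T = 2π√(r³/μ) = 2π√((7.053×10⁶)³ / 3.986×10¹⁴).
r³/μ = 8.804×10⁵ s², so T = 2π × 9.383×10² = 5.895×10³ s.
Converting: 5.895×10³ s ÷ 60.00 = 98.26 minutes.

T ≈ 98.3 minutes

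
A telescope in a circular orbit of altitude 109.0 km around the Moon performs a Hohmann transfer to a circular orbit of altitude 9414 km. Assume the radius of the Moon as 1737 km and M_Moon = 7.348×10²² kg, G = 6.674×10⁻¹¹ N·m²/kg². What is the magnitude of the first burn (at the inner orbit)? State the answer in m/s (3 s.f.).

Δv ≈ 505 m/s

μ = GM = 6.674×10⁻¹¹ × 7.348×10²² = 4.904×10¹² m³/s².
r₁ = 1737 + 109.0 = 1846.0 km = 1.8460×10⁶ m.
r₂ = 1737 + 9414 = 11151 km = 1.1151×10⁷ m.
Transfer ellipse a_t = (r₁ + r₂)/2 = 6.498×10⁶ m.
At r₁: circular v_c1 = √(μ/r₁) = 1630 m/s; transfer-perilune v_p = √[μ(2/r₁ − 1/a_t)] = 2135 m/s.
Δv₁ = v_p − v_c1 = 505.2 m/s.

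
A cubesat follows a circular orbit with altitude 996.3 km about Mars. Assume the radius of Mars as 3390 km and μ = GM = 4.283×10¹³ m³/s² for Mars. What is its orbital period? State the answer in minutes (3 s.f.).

r = 3390 + 996.3 = 4386.3 km = 4.3863×10⁶ m.
Kepler's third law: T = 2π√(r³/μ) = 2π√((4.386×10⁶)³ / 4.283×10¹³).
r³/μ = 1.970×10⁶ s², so T = 2π × 1.404×10³ = 8.820×10³ s.
Converting: 8.820×10³ s ÷ 60.00 = 147.0 minutes.

T ≈ 147 minutes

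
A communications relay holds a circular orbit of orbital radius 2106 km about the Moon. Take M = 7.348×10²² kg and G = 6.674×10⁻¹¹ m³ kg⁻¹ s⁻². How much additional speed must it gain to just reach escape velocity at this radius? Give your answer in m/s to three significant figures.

Δv ≈ 632 m/s

μ = GM = 6.674×10⁻¹¹ × 7.348×10²² = 4.904×10¹² m³/s².
r = 2106 km = 2.106×10⁶ m.
Circular speed v_c = √(μ/r) = 1526 m/s.
Escape speed v_esc = √(2μ/r) = √2 × v_c = 2158 m/s.
Δv = v_esc − v_c = 632.1 m/s.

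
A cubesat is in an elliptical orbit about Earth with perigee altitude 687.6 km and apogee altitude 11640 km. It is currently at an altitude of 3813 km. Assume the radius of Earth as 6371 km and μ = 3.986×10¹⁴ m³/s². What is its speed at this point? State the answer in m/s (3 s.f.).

r_p = 6371 + 687.6 = 7058.6 km = 7.0586×10⁶ m.
r_a = 6371 + 11640 = 18011 km = 1.8011×10⁷ m.
r = 6371 + 3813 = 10184 km = 1.018×10⁷ m.
Semi-major axis a = (r_p + r_a)/2 = 12535 km = 1.253×10⁷ m.
Vis-viva: v² = μ(2/r − 1/a) = 3.986×10¹⁴ × (1.964×10⁻⁷ − 7.978×10⁻⁸) = 4.648×10⁷ m²/s².
v = 6818 m/s.

v ≈ 6820 m/s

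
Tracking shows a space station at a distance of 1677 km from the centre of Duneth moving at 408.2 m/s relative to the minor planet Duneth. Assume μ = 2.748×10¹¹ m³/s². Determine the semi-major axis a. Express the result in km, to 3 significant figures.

r = 1.677×10⁶ m.
Specific orbital energy ε = v²/2 − μ/r = (408.2)²/2 − 2.748×10¹¹/1.677×10⁶ = -8.055×10⁴ J/kg.
Since ε = −μ/(2a), a = −μ/(2ε) = 1.706×10⁶ m = 1705.8 km.

a ≈ 1710 km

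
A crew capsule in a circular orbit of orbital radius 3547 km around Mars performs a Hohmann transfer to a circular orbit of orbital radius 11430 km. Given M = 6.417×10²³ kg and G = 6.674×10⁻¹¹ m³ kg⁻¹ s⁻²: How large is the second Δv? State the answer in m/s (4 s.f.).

μ = GM = 6.674×10⁻¹¹ × 6.417×10²³ = 4.283×10¹³ m³/s².
r₁ = 3547 km = 3.547×10⁶ m.
r₂ = 11430 km = 1.143×10⁷ m.
Transfer ellipse a_t = (r₁ + r₂)/2 = 7.488×10⁶ m.
At r₁: circular v_c1 = √(μ/r₁) = 3475 m/s; transfer-periapsis v_p = √[μ(2/r₁ − 1/a_t)] = 4293 m/s.
At r₂: circular v_c2 = √(μ/r₂) = 1936 m/s; transfer-apoapsis v_a = √[μ(2/r₂ − 1/a_t)] = 1332 m/s.
Δv₂ = v_c2 − v_a = 603.5 m/s.

Δv ≈ 603.5 m/s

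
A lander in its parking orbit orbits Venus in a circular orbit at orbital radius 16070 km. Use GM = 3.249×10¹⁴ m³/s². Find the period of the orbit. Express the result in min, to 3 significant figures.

T ≈ 374 min

r = 16070 km = 1.607×10⁷ m.
Kepler's third law: T = 2π√(r³/μ) = 2π√((1.607×10⁷)³ / 3.249×10¹⁴).
r³/μ = 1.277×10⁷ s², so T = 2π × 3.574×10³ = 2.246×10⁴ s.
Converting: 2.246×10⁴ s ÷ 60.00 = 374.3 min.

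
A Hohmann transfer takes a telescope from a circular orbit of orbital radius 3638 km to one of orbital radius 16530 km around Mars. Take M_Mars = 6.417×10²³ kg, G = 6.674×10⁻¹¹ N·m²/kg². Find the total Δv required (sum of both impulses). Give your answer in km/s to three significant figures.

μ = GM = 6.674×10⁻¹¹ × 6.417×10²³ = 4.283×10¹³ m³/s².
r₁ = 3638 km = 3.638×10⁶ m.
r₂ = 16530 km = 1.653×10⁷ m.
Transfer ellipse a_t = (r₁ + r₂)/2 = 1.008×10⁷ m.
At r₁: circular v_c1 = √(μ/r₁) = 3431 m/s; transfer-periapsis v_p = √[μ(2/r₁ − 1/a_t)] = 4393 m/s.
Δv₁ = v_p − v_c1 = 961.8 m/s.
At r₂: circular v_c2 = √(μ/r₂) = 1610 m/s; transfer-apoapsis v_a = √[μ(2/r₂ − 1/a_t)] = 966.8 m/s.
Δv₂ = v_c2 − v_a = 642.8 m/s.
Total Δv = Δv₁ + Δv₂ = 1605 m/s = 1.605 km/s.

Δv_total ≈ 1.60 km/s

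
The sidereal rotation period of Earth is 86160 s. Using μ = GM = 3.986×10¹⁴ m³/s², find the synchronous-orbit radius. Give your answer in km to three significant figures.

A synchronous orbit has period T, so by Kepler's third law a = (μT²/4π²)^(1/3).
μT²/4π² = 3.986×10¹⁴ × (8.616×10⁴)² / 39.48 = 7.495×10²² m³.
a = 4.216×10⁷ m = 42163 km.

r_sync ≈ 42200 km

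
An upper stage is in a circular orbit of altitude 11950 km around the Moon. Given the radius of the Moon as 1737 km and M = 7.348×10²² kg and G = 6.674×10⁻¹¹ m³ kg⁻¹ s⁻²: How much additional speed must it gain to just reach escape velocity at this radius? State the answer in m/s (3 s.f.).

Δv ≈ 248 m/s

μ = GM = 6.674×10⁻¹¹ × 7.348×10²² = 4.904×10¹² m³/s².
r = 1737 + 11950 = 13687 km = 1.3687×10⁷ m.
Circular speed v_c = √(μ/r) = 598.6 m/s.
Escape speed v_esc = √(2μ/r) = √2 × v_c = 846.5 m/s.
Δv = v_esc − v_c = 247.9 m/s.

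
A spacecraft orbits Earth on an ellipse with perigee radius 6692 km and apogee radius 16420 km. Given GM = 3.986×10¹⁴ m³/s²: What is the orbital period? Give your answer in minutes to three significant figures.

T ≈ 206 minutes

Semi-major axis a = (r_p + r_a)/2 = (6692.0 + 16420)/2 = 11556 km = 1.156×10⁷ m.
By Kepler's third law T = 2π√(a³/μ) = 2π × 1.968×10³ = 1.236×10⁴ s.
= 206.0 minutes.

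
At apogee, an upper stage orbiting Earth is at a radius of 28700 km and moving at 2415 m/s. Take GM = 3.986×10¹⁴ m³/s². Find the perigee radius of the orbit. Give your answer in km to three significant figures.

perigee radius ≈ 7630 km

r_a = 2.870×10⁷ m.
Specific energy ε = v²/2 − μ/r = -1.097×10⁷ J/kg, so a = −μ/(2ε) = 1.816×10⁷ m.
The apsides satisfy r_p + r_a = 2a, so the perigee radius is 2a − r_a = 7.628×10⁶ m = 7627.5 km.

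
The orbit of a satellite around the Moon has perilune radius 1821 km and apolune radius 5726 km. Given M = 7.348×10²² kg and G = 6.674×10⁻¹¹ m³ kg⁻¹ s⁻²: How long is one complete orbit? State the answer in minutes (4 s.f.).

T ≈ 346.6 minutes

μ = GM = 6.674×10⁻¹¹ × 7.348×10²² = 4.904×10¹² m³/s².
Semi-major axis a = (r_p + r_a)/2 = (1821.0 + 5726.0)/2 = 3773.5 km = 3.774×10⁶ m.
By Kepler's third law T = 2π√(a³/μ) = 2π × 3.310×10³ = 2.080×10⁴ s.
= 346.6 minutes.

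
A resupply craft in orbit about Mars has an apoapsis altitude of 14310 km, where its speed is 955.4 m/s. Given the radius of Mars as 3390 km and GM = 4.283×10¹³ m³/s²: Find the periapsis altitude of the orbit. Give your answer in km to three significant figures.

r_a = 3390 + 14310 = 17700 km = 1.770×10⁷ m.
Specific energy ε = v²/2 − μ/r = -1.963×10⁶ J/kg, so a = −μ/(2ε) = 1.091×10⁷ m.
The apsides satisfy r_p + r_a = 2a, so the periapsis radius is 2a − r_a = 4.114×10⁶ m = 4114.4 km.
Periapsis altitude = 4114.4 − 3390 = 724.43 km.

periapsis altitude ≈ 724 km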